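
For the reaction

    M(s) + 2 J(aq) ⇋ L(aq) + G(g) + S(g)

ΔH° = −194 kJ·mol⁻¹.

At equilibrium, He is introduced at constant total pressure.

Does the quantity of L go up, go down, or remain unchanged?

increases

Adding inert gas at constant total pressure expands the volume and lowers every reacting partial pressure. With Δn_gas = 2 − 0 = +2, Q moves away from K toward the side with fewer gas moles, so the system shifts toward the side with more gas moles — to the right.
The net shift is to the right. L is a product, so its amount increases.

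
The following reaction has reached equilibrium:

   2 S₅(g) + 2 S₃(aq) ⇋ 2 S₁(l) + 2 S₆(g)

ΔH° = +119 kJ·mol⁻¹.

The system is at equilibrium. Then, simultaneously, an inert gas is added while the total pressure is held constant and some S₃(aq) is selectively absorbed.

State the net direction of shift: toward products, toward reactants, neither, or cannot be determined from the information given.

Adding inert gas at constant total pressure expands the volume, scaling every reacting partial pressure by the same factor. Δn_gas = 2 − 2 = 0, so Q is unchanged — no shift.
Removing S₃ (aq), a reactant, drives the reaction to the left.
Only the nonzero effect(s) matter; the net shift is to the left.

left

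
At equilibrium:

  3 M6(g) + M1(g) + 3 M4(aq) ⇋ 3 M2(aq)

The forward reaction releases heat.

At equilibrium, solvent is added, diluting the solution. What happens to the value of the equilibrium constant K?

The equilibrium constant depends only on temperature. This perturbation changes neither the position of equilibrium nor K.

unchanged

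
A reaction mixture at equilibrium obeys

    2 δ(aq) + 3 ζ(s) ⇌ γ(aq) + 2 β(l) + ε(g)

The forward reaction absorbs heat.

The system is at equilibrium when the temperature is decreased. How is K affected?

decreases

K depends on temperature via the van 't Hoff relation. The forward reaction is endothermic, so lowering T decreases K.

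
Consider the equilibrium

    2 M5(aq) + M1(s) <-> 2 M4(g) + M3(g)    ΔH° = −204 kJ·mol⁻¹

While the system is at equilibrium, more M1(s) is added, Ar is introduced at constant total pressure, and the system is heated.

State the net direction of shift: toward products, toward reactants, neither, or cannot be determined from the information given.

M1 is a pure solid; its activity is 1 regardless of amount, so Q is unaffected — no shift from this change.
Adding inert gas at constant total pressure expands the volume and lowers every reacting partial pressure. With Δn_gas = 3 − 0 = +3, Q moves away from K toward the side with fewer gas moles, so the system shifts toward the side with more gas moles — to the right.
The forward reaction is exothermic. Raising T favours the endothermic direction — shift to the left.
The individual effects push in opposite directions; without quantitative information the net direction cannot be determined.

cannot be determined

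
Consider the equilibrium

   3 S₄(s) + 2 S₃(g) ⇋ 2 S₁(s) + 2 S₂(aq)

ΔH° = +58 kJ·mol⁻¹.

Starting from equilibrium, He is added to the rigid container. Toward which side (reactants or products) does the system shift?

no shift

At constant volume, adding an inert gas leaves every reacting species' partial pressure unchanged, so Q is unchanged — no shift from this change.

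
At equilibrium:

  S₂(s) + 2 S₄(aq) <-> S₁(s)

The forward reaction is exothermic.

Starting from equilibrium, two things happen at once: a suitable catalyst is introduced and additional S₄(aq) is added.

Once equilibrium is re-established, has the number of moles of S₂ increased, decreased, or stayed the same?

A catalyst speeds both forward and reverse rates equally; it changes neither Q nor K — no shift from this change.
Adding S₄ (aq), a reactant, drives the reaction to the right.
The net shift is to the right. S₂ is a reactant, so its amount decreases.

decreases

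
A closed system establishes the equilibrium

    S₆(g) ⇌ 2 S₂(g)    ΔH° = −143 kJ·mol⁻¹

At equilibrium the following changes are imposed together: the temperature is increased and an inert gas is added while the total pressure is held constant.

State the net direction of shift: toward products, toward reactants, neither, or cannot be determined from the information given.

cannot be determined

The forward reaction is exothermic. Raising T favours the endothermic direction — shift to the left.
Adding inert gas at constant total pressure expands the volume and lowers every reacting partial pressure. With Δn_gas = 2 − 1 = +1, Q moves away from K toward the side with fewer gas moles, so the system shifts toward the side with more gas moles — to the right.
The individual effects push in opposite directions; without quantitative information the net direction cannot be determined.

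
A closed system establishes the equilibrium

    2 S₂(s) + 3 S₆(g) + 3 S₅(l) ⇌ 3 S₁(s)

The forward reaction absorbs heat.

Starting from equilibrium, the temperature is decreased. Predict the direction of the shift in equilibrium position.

left

The forward reaction is endothermic. Lowering T favours the exothermic direction — shift to the left.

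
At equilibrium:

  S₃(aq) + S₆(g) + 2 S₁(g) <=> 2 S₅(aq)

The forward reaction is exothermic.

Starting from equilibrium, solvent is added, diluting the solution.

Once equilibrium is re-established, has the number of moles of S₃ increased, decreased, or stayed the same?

Dilution lowers every aqueous concentration by the same factor. Δn_aq = 2 − 1 = +1, so the system shifts toward the side with more dissolved moles — to the right.
The net shift is to the right. S₃ is a reactant, so its amount decreases.

decreases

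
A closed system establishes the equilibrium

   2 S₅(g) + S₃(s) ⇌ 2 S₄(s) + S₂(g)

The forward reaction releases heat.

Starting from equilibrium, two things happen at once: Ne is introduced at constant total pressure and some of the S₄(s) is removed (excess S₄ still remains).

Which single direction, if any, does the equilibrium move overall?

left

Adding inert gas at constant total pressure expands the volume and lowers every reacting partial pressure. With Δn_gas = 1 − 2 = -1, Q moves away from K toward the side with fewer gas moles, so the system shifts toward the side with more gas moles — to the left.
S₄ is a pure solid; its activity is 1 regardless of amount, so Q is unaffected — no shift from this change.
Only the nonzero effect(s) matter; the net shift is to the left.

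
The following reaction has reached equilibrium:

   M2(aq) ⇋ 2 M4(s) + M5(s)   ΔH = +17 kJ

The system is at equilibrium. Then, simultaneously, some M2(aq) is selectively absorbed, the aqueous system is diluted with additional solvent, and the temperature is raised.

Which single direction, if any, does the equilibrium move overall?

cannot be determined

Removing M2 (aq), a reactant, drives the reaction to the left.
Dilution lowers every aqueous concentration by the same factor. Δn_aq = 0 − 1 = -1, so the system shifts toward the side with more dissolved moles — to the left.
The forward reaction is endothermic. Raising T favours the endothermic direction — shift to the right.
The individual effects push in opposite directions; without quantitative information the net direction cannot be determined.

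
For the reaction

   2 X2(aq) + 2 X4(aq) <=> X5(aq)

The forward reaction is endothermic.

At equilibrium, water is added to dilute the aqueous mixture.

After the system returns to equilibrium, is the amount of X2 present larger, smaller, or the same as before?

Dilution lowers every aqueous concentration by the same factor. Δn_aq = 1 − 4 = -3, so the system shifts toward the side with more dissolved moles — to the left.
The net shift is to the left. X2 is a reactant, so its amount increases.

increases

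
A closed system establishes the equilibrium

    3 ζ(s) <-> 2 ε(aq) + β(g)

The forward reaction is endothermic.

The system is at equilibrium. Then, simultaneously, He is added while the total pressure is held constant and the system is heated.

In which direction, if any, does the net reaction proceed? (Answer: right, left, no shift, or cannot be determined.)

right

Adding inert gas at constant total pressure expands the volume and lowers every reacting partial pressure. With Δn_gas = 1 − 0 = +1, Q moves away from K toward the side with fewer gas moles, so the system shifts toward the side with more gas moles — to the right.
The forward reaction is endothermic. Raising T favours the endothermic direction — shift to the right.
All effects act in the same direction — net shift to the right.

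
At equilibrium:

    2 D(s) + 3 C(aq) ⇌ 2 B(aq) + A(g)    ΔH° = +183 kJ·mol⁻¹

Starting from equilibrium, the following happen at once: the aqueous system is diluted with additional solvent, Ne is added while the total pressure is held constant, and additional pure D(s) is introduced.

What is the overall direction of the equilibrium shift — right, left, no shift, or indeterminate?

cannot be determined

Dilution lowers every aqueous concentration by the same factor. Δn_aq = 2 − 3 = -1, so the system shifts toward the side with more dissolved moles — to the left.
Adding inert gas at constant total pressure expands the volume and lowers every reacting partial pressure. With Δn_gas = 1 − 0 = +1, Q moves away from K toward the side with fewer gas moles, so the system shifts toward the side with more gas moles — to the right.
D is a pure solid; its activity is 1 regardless of amount, so Q is unaffected — no shift from this change.
The individual effects push in opposite directions; without quantitative information the net direction cannot be determined.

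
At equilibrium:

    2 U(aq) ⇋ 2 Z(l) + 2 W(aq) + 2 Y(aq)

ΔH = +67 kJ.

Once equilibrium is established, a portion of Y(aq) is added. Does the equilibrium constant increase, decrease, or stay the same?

unchanged

The equilibrium constant depends only on temperature. This perturbation may move the position of equilibrium, but since T is unchanged, K itself is unchanged.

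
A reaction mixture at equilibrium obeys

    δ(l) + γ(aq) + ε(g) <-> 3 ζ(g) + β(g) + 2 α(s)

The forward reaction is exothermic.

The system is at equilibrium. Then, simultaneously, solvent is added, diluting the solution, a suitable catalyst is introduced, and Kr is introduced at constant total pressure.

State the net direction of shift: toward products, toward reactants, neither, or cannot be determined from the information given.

Dilution lowers every aqueous concentration by the same factor. Δn_aq = 0 − 1 = -1, so the system shifts toward the side with more dissolved moles — to the left.
A catalyst speeds both forward and reverse rates equally; it changes neither Q nor K — no shift from this change.
Adding inert gas at constant total pressure expands the volume and lowers every reacting partial pressure. With Δn_gas = 4 − 1 = +3, Q moves away from K toward the side with fewer gas moles, so the system shifts toward the side with more gas moles — to the right.
The individual effects push in opposite directions; without quantitative information the net direction cannot be determined.

cannot be determined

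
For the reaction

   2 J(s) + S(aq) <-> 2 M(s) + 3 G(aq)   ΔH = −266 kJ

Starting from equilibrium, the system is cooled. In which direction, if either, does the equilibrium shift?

right

The forward reaction is exothermic. Lowering T favours the exothermic direction — shift to the right.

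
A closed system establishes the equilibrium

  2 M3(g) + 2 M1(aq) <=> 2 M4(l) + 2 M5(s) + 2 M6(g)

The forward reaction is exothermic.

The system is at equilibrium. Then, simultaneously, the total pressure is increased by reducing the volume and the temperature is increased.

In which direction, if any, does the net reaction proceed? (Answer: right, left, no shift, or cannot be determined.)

left

Gas moles: reactants 2, products 2. Δn_gas = 0, so a volume change leaves Q equal to K — no shift from this change.
The forward reaction is exothermic. Raising T favours the endothermic direction — shift to the left.
Only the nonzero effect(s) matter; the net shift is to the left.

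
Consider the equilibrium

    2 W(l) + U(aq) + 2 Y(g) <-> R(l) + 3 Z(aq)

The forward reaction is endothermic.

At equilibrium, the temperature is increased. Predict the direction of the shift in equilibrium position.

The forward reaction is endothermic. Raising T favours the endothermic direction — shift to the right.

right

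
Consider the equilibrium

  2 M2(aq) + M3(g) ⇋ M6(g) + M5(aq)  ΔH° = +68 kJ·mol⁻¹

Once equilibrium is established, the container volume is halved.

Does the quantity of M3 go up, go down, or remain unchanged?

Gas moles: reactants 1, products 1. Δn_gas = 0, so a volume change leaves Q equal to K — no shift from this change.
No net shift occurs, so the amount of M3 is unchanged.

unchanged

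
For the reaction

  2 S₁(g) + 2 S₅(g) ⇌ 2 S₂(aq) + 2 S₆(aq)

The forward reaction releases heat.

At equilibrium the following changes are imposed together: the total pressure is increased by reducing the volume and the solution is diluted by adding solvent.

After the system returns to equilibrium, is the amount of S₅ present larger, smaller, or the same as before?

Gas moles: reactants 4, products 0 (Δn_gas = -4). Compression shifts the system toward the side with fewer moles of gas — to the right.
Dilution lowers every aqueous concentration by the same factor. Δn_aq = 4 − 0 = +4, so the system shifts toward the side with more dissolved moles — to the right.
The net shift is to the right. S₅ is a reactant, so its amount decreases.

decreases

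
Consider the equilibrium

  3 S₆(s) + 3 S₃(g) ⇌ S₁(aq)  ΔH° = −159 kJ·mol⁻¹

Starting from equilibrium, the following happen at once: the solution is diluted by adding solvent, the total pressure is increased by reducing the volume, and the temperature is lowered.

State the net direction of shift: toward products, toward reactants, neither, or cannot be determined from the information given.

Dilution lowers every aqueous concentration by the same factor. Δn_aq = 1 − 0 = +1, so the system shifts toward the side with more dissolved moles — to the right.
Gas moles: reactants 3, products 0 (Δn_gas = -3). Compression shifts the system toward the side with fewer moles of gas — to the right.
The forward reaction is exothermic. Lowering T favours the exothermic direction — shift to the right.
All effects act in the same direction — net shift to the right.

right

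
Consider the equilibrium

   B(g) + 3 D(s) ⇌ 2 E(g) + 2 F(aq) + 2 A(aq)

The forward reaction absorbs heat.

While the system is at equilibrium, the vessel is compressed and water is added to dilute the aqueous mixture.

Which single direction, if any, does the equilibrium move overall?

Gas moles: reactants 1, products 2 (Δn_gas = +1). Compression shifts the system toward the side with fewer moles of gas — to the left.
Dilution lowers every aqueous concentration by the same factor. Δn_aq = 4 − 0 = +4, so the system shifts toward the side with more dissolved moles — to the right.
The individual effects push in opposite directions; without quantitative information the net direction cannot be determined.

cannot be determined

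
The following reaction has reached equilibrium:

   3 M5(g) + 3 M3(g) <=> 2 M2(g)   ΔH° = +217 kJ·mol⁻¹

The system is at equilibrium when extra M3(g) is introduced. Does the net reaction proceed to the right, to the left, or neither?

right

Adding M3 (g), a reactant, drives the reaction to the right.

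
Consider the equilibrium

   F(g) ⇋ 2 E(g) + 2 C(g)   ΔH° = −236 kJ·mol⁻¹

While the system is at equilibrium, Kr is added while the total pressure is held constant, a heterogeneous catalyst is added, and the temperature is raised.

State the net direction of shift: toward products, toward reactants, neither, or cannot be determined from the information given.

cannot be determined

Adding inert gas at constant total pressure expands the volume and lowers every reacting partial pressure. With Δn_gas = 4 − 1 = +3, Q moves away from K toward the side with fewer gas moles, so the system shifts toward the side with more gas moles — to the right.
A catalyst speeds both forward and reverse rates equally; it changes neither Q nor K — no shift from this change.
The forward reaction is exothermic. Raising T favours the endothermic direction — shift to the left.
The individual effects push in opposite directions; without quantitative information the net direction cannot be determined.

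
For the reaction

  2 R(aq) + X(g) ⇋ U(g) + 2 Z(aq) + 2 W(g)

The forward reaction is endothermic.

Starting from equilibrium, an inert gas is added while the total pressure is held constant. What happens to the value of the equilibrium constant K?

The equilibrium constant depends only on temperature. This perturbation may move the position of equilibrium, but since T is unchanged, K itself is unchanged.

unchanged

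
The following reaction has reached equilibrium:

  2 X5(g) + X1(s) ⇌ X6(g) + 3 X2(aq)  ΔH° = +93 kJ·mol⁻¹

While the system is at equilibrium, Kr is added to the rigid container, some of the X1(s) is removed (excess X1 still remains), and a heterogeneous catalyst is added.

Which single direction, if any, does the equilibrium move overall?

no shift

At constant volume, adding an inert gas leaves every reacting species' partial pressure unchanged, so Q is unchanged — no shift from this change.
X1 is a pure solid; its activity is 1 regardless of amount, so Q is unaffected — no shift from this change.
A catalyst speeds both forward and reverse rates equally; it changes neither Q nor K — no shift from this change.
None of the changes alters Q relative to K, so there is no net shift.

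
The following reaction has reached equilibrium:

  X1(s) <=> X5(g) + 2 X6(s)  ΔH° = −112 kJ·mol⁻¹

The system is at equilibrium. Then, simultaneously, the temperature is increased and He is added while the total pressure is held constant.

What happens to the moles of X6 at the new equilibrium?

cannot be determined

The forward reaction is exothermic. Raising T favours the endothermic direction — shift to the left.
Adding inert gas at constant total pressure expands the volume and lowers every reacting partial pressure. With Δn_gas = 1 − 0 = +1, Q moves away from K toward the side with fewer gas moles, so the system shifts toward the side with more gas moles — to the right.
The two effects oppose each other, so the net shift — and hence the change in X6 — cannot be determined from the given information.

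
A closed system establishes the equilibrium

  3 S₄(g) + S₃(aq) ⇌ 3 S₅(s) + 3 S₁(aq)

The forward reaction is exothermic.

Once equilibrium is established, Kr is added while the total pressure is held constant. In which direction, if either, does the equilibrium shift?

left

Adding inert gas at constant total pressure expands the volume and lowers every reacting partial pressure. With Δn_gas = 0 − 3 = -3, Q moves away from K toward the side with fewer gas moles, so the system shifts toward the side with more gas moles — to the left.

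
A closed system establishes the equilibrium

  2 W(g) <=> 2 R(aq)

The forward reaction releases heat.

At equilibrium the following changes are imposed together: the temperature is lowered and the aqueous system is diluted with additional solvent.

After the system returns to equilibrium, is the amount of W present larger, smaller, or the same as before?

decreases

The forward reaction is exothermic. Lowering T favours the exothermic direction — shift to the right.
Dilution lowers every aqueous concentration by the same factor. Δn_aq = 2 − 0 = +2, so the system shifts toward the side with more dissolved moles — to the right.
The net shift is to the right. W is a reactant, so its amount decreases.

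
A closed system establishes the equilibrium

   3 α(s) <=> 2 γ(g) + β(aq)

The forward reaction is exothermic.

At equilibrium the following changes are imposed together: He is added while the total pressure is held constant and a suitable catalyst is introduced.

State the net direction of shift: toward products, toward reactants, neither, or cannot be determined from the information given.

right

Adding inert gas at constant total pressure expands the volume and lowers every reacting partial pressure. With Δn_gas = 2 − 0 = +2, Q moves away from K toward the side with fewer gas moles, so the system shifts toward the side with more gas moles — to the right.
A catalyst speeds both forward and reverse rates equally; it changes neither Q nor K — no shift from this change.
Only the nonzero effect(s) matter; the net shift is to the right.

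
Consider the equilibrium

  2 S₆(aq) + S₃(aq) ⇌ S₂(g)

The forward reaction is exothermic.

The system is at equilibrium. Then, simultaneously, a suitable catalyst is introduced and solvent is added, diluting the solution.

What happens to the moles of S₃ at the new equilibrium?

A catalyst speeds both forward and reverse rates equally; it changes neither Q nor K — no shift from this change.
Dilution lowers every aqueous concentration by the same factor. Δn_aq = 0 − 3 = -3, so the system shifts toward the side with more dissolved moles — to the left.
The net shift is to the left. S₃ is a reactant, so its amount increases.

increases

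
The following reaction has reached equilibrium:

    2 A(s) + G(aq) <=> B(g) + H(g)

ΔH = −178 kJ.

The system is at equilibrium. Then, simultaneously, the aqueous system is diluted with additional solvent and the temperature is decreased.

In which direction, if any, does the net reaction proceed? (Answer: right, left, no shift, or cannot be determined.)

Dilution lowers every aqueous concentration by the same factor. Δn_aq = 0 − 1 = -1, so the system shifts toward the side with more dissolved moles — to the left.
The forward reaction is exothermic. Lowering T favours the exothermic direction — shift to the right.
The individual effects push in opposite directions; without quantitative information the net direction cannot be determined.

cannot be determined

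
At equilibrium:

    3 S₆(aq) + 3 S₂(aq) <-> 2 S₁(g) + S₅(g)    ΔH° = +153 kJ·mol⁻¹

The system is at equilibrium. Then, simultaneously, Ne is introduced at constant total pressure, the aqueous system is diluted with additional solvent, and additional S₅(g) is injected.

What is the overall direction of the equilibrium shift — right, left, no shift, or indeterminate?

cannot be determined

Adding inert gas at constant total pressure expands the volume and lowers every reacting partial pressure. With Δn_gas = 3 − 0 = +3, Q moves away from K toward the side with fewer gas moles, so the system shifts toward the side with more gas moles — to the right.
Dilution lowers every aqueous concentration by the same factor. Δn_aq = 0 − 6 = -6, so the system shifts toward the side with more dissolved moles — to the left.
Adding S₅ (g), a product, drives the reaction to the left.
The individual effects push in opposite directions; without quantitative information the net direction cannot be determined.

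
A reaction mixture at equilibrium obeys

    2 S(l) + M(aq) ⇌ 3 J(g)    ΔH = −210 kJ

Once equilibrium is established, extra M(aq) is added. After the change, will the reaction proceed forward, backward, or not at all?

right

Adding M (aq), a reactant, drives the reaction to the right.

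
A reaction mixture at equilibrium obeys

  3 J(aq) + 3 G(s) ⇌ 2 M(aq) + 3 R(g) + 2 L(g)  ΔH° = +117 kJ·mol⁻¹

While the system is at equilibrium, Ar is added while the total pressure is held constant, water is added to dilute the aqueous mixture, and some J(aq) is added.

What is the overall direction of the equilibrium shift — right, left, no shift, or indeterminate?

cannot be determined

Adding inert gas at constant total pressure expands the volume and lowers every reacting partial pressure. With Δn_gas = 5 − 0 = +5, Q moves away from K toward the side with fewer gas moles, so the system shifts toward the side with more gas moles — to the right.
Dilution lowers every aqueous concentration by the same factor. Δn_aq = 2 − 3 = -1, so the system shifts toward the side with more dissolved moles — to the left.
Adding J (aq), a reactant, drives the reaction to the right.
The individual effects push in opposite directions; without quantitative information the net direction cannot be determined.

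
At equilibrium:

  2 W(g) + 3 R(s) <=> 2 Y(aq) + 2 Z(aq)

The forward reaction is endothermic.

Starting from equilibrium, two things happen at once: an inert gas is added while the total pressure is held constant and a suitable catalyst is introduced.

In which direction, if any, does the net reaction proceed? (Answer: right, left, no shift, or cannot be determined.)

Adding inert gas at constant total pressure expands the volume and lowers every reacting partial pressure. With Δn_gas = 0 − 2 = -2, Q moves away from K toward the side with fewer gas moles, so the system shifts toward the side with more gas moles — to the left.
A catalyst speeds both forward and reverse rates equally; it changes neither Q nor K — no shift from this change.
Only the nonzero effect(s) matter; the net shift is to the left.

left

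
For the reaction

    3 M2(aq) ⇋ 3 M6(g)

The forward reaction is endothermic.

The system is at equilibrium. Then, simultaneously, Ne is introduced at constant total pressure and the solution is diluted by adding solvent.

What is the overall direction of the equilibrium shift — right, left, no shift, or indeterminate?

Adding inert gas at constant total pressure expands the volume and lowers every reacting partial pressure. With Δn_gas = 3 − 0 = +3, Q moves away from K toward the side with fewer gas moles, so the system shifts toward the side with more gas moles — to the right.
Dilution lowers every aqueous concentration by the same factor. Δn_aq = 0 − 3 = -3, so the system shifts toward the side with more dissolved moles — to the left.
The individual effects push in opposite directions; without quantitative information the net direction cannot be determined.

cannot be determined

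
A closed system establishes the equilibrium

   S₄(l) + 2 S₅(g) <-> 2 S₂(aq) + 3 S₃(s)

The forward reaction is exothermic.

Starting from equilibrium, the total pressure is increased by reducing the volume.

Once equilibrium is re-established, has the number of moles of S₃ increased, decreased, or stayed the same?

increases

Gas moles: reactants 2, products 0 (Δn_gas = -2). Compression shifts the system toward the side with fewer moles of gas — to the right.
The net shift is to the right. S₃ is a product, so its amount increases.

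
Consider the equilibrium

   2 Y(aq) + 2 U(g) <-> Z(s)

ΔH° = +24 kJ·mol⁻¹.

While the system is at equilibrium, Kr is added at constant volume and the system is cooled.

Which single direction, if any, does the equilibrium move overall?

left

At constant volume, adding an inert gas leaves every reacting species' partial pressure unchanged, so Q is unchanged — no shift from this change.
The forward reaction is endothermic. Lowering T favours the exothermic direction — shift to the left.
Only the nonzero effect(s) matter; the net shift is to the left.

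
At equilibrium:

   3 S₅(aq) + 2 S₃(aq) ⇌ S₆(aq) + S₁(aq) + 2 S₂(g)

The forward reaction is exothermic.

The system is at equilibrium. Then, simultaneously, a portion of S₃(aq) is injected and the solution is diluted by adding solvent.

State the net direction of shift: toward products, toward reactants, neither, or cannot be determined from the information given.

Adding S₃ (aq), a reactant, drives the reaction to the right.
Dilution lowers every aqueous concentration by the same factor. Δn_aq = 2 − 5 = -3, so the system shifts toward the side with more dissolved moles — to the left.
The individual effects push in opposite directions; without quantitative information the net direction cannot be determined.

cannot be determined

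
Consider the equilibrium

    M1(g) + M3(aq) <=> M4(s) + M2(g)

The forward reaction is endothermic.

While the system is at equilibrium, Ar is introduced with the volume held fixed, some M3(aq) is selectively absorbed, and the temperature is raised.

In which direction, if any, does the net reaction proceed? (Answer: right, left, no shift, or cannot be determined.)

At constant volume, adding an inert gas leaves every reacting species' partial pressure unchanged, so Q is unchanged — no shift from this change.
Removing M3 (aq), a reactant, drives the reaction to the left.
The forward reaction is endothermic. Raising T favours the endothermic direction — shift to the right.
The individual effects push in opposite directions; without quantitative information the net direction cannot be determined.

cannot be determined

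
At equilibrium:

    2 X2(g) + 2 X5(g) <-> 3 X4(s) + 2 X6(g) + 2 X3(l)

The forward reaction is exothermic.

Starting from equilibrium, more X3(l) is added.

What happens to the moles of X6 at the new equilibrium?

unchanged

X3 is a pure liquid; its activity is 1 regardless of amount, so Q is unaffected — no shift from this change.
No net shift occurs, so the amount of X6 is unchanged.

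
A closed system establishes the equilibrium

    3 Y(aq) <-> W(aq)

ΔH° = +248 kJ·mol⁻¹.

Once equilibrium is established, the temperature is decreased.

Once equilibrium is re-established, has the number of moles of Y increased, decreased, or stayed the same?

increases

The forward reaction is endothermic. Lowering T favours the exothermic direction — shift to the left.
The net shift is to the left. Y is a reactant, so its amount increases.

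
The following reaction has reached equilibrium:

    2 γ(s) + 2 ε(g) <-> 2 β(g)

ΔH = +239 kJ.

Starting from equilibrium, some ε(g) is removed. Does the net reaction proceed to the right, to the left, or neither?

Removing ε (g), a reactant, drives the reaction to the left.

left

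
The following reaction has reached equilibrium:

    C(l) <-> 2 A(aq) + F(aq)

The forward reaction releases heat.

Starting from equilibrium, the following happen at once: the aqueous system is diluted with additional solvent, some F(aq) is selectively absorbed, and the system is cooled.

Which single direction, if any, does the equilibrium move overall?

Dilution lowers every aqueous concentration by the same factor. Δn_aq = 3 − 0 = +3, so the system shifts toward the side with more dissolved moles — to the right.
Removing F (aq), a product, drives the reaction to the right.
The forward reaction is exothermic. Lowering T favours the exothermic direction — shift to the right.
All effects act in the same direction — net shift to the right.

right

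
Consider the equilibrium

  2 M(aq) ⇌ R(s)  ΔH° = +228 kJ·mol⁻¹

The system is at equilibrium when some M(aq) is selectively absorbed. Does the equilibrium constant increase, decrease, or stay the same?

The equilibrium constant depends only on temperature. This perturbation may move the position of equilibrium, but since T is unchanged, K itself is unchanged.

unchanged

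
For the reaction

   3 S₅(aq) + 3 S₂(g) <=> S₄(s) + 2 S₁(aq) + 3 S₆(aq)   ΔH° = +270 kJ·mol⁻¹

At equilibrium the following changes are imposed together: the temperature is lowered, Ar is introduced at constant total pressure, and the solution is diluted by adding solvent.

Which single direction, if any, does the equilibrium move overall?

The forward reaction is endothermic. Lowering T favours the exothermic direction — shift to the left.
Adding inert gas at constant total pressure expands the volume and lowers every reacting partial pressure. With Δn_gas = 0 − 3 = -3, Q moves away from K toward the side with fewer gas moles, so the system shifts toward the side with more gas moles — to the left.
Dilution lowers every aqueous concentration by the same factor. Δn_aq = 5 − 3 = +2, so the system shifts toward the side with more dissolved moles — to the right.
The individual effects push in opposite directions; without quantitative information the net direction cannot be determined.

cannot be determined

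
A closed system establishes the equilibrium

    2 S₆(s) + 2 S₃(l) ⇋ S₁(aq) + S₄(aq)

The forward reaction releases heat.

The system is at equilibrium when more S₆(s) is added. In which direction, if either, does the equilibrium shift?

no shift

S₆ is a pure solid; its activity is 1 regardless of amount, so Q is unaffected — no shift from this change.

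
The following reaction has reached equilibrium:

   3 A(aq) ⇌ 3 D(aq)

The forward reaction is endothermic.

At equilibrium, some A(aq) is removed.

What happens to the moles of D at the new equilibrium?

decreases

Removing A (aq), a reactant, drives the reaction to the left.
The net shift is to the left. D is a product, so its amount decreases.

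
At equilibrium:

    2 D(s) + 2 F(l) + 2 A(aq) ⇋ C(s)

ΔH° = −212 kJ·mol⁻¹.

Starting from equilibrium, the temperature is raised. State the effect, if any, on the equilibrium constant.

decreases

K depends on temperature via the van 't Hoff relation. The forward reaction is exothermic, so raising T decreases K.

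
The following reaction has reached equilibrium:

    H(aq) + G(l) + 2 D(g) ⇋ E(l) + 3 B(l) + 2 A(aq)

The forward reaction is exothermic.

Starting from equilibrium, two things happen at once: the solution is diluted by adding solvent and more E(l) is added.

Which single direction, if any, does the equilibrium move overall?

right

Dilution lowers every aqueous concentration by the same factor. Δn_aq = 2 − 1 = +1, so the system shifts toward the side with more dissolved moles — to the right.
E is a pure liquid; its activity is 1 regardless of amount, so Q is unaffected — no shift from this change.
Only the nonzero effect(s) matter; the net shift is to the right.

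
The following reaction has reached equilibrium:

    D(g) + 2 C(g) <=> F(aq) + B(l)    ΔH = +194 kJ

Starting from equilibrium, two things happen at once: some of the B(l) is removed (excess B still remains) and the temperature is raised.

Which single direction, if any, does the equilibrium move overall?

right

B is a pure liquid; its activity is 1 regardless of amount, so Q is unaffected — no shift from this change.
The forward reaction is endothermic. Raising T favours the endothermic direction — shift to the right.
Only the nonzero effect(s) matter; the net shift is to the right.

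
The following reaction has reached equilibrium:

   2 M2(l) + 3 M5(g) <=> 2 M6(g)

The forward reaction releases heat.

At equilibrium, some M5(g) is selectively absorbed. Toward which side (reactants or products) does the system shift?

Removing M5 (g), a reactant, drives the reaction to the left.

left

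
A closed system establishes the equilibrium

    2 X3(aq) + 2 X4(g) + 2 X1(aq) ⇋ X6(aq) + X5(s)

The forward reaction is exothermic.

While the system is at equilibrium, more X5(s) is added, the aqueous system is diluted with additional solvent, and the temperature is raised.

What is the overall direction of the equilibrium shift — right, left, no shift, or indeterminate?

left

X5 is a pure solid; its activity is 1 regardless of amount, so Q is unaffected — no shift from this change.
Dilution lowers every aqueous concentration by the same factor. Δn_aq = 1 − 4 = -3, so the system shifts toward the side with more dissolved moles — to the left.
The forward reaction is exothermic. Raising T favours the endothermic direction — shift to the left.
Only the nonzero effect(s) matter; the net shift is to the left.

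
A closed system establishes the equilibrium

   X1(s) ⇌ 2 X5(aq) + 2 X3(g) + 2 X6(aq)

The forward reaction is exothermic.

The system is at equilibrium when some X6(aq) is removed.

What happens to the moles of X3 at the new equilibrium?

Removing X6 (aq), a product, drives the reaction to the right.
The net shift is to the right. X3 is a product, so its amount increases.

increases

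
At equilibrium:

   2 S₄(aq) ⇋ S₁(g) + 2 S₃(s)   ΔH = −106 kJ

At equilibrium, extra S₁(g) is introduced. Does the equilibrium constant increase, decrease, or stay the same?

The equilibrium constant depends only on temperature. This perturbation may move the position of equilibrium, but since T is unchanged, K itself is unchanged.

unchanged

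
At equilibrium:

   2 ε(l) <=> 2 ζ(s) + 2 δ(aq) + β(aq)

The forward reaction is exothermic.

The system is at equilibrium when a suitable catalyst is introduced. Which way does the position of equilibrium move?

A catalyst speeds both forward and reverse rates equally; it changes neither Q nor K — no shift from this change.

no shift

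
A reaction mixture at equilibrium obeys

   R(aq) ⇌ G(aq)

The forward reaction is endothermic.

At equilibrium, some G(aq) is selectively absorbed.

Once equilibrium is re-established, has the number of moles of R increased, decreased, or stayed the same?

Removing G (aq), a product, drives the reaction to the right.
The net shift is to the right. R is a reactant, so its amount decreases.

decreases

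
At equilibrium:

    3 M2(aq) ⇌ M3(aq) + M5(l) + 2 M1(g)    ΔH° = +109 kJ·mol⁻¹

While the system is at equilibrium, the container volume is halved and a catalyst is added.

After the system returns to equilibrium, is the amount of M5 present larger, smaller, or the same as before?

Gas moles: reactants 0, products 2 (Δn_gas = +2). Compression shifts the system toward the side with fewer moles of gas — to the left.
A catalyst speeds both forward and reverse rates equally; it changes neither Q nor K — no shift from this change.
The net shift is to the left. M5 is a product, so its amount decreases.

decreases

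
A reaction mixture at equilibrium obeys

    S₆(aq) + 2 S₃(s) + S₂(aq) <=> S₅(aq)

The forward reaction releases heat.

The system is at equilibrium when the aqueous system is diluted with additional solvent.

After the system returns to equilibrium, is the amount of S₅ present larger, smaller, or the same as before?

decreases

Dilution lowers every aqueous concentration by the same factor. Δn_aq = 1 − 2 = -1, so the system shifts toward the side with more dissolved moles — to the left.
The net shift is to the left. S₅ is a product, so its amount decreases.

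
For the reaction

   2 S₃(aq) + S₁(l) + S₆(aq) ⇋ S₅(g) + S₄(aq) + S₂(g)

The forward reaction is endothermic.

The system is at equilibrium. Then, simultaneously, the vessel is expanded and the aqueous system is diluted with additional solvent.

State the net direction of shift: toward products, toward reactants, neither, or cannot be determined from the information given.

Gas moles: reactants 0, products 2 (Δn_gas = +2). Expansion shifts the system toward the side with more moles of gas — to the right.
Dilution lowers every aqueous concentration by the same factor. Δn_aq = 1 − 3 = -2, so the system shifts toward the side with more dissolved moles — to the left.
The individual effects push in opposite directions; without quantitative information the net direction cannot be determined.

cannot be determined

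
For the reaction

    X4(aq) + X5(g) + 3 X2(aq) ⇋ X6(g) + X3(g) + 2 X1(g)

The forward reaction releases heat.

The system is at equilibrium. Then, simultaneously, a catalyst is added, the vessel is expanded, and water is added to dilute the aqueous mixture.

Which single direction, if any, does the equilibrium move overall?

cannot be determined

A catalyst speeds both forward and reverse rates equally; it changes neither Q nor K — no shift from this change.
Gas moles: reactants 1, products 4 (Δn_gas = +3). Expansion shifts the system toward the side with more moles of gas — to the right.
Dilution lowers every aqueous concentration by the same factor. Δn_aq = 0 − 4 = -4, so the system shifts toward the side with more dissolved moles — to the left.
The individual effects push in opposite directions; without quantitative information the net direction cannot be determined.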